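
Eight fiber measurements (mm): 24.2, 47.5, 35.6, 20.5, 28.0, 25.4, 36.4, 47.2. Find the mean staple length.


Formula: Mean = sum of lengths / count
Sum = 24.2 + 47.5 + 35.6 + 20.5 + 28.0 + 25.4 + 36.4 + 47.2
Sum = 264.8 mm
Mean = 264.8 / 8 = 33.10 mm

33.10 mm


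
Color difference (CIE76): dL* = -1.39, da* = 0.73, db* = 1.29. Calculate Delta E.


Formula: Delta E = sqrt(dL*^2 + da*^2 + db*^2)
Step 1: dL*^2 = (-1.39)^2 = 1.9321
Step 2: da*^2 = 0.73^2 = 0.5329
Step 3: db*^2 = 1.29^2 = 1.6641
Step 4: Sum = 1.9321 + 0.5329 + 1.6641 = 4.1291
Step 5: Delta E = sqrt(4.1291) = 2.03

2.03 Delta E


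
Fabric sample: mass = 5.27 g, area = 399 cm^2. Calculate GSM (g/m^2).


Formula: GSM = mass_g / area_m2
Step 1: Convert area: 399 cm^2 = 399 / 10000 = 0.0399 m^2
Step 2: GSM = 5.27 g / 0.0399 m^2 = 132.1 g/m^2

132.1 g/m^2


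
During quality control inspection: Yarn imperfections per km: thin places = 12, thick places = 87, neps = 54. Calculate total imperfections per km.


Formula: Total = thin places + thick places + neps
Total = 12 + 87 + 54
Total = 153 imperfections/km

153 imperfections/km


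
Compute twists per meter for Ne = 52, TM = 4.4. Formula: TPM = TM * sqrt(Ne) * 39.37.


Formula: TPM = TM * sqrt(Ne) * 39.37
Step 1: sqrt(Ne) = sqrt(52) = 7.2111
Step 2: TM * sqrt(Ne) = 4.4 * 7.2111 = 31.7288
Step 3: TPM = 31.7288 * 39.37 = 1249 twists/m

1249 twists/m


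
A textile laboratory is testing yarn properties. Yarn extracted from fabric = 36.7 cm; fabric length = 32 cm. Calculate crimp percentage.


Formula: Crimp% = ((L_yarn - L_fabric) / L_fabric) * 100
Step 1: Extension = 36.7 - 32 = 4.7 cm
Step 2: Crimp% = (4.7 / 32) * 100
Step 3: Crimp% = 0.146875 * 100 = 14.6875% ≈ 14.7%

14.7%


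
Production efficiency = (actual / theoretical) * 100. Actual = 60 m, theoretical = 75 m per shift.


Formula: Efficiency% = (Actual output / Theoretical output) * 100
Efficiency% = (60 / 75) * 100
Efficiency% = 0.8 * 100 = 80.0%

80.0%


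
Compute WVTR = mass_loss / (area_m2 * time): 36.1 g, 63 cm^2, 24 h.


Formula: WVTR = mass_loss / (area * time)
Step 1: Convert area: 63 cm^2 = 0.0063 m^2
Step 2: WVTR = 36.1 g / (0.0063 m^2 * 24 h)
Step 3: WVTR = 36.1 / 0.1512 = 238.8 g/m^2/h

238.8 g/m^2/h


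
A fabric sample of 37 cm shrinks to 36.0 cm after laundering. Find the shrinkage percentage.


Formula: Shrinkage% = ((L_before - L_after) / L_before) * 100
Step 1: Shrinkage = 37 - 36.0 = 1.0 cm
Step 2: Shrinkage% = (1.0 / 37) * 100
Step 3: Shrinkage% = 0.027027 * 100 = 2.7027% ≈ 2.7%

2.7%


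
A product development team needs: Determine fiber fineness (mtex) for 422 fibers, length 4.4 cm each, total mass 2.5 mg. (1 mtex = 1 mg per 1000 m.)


Formula: fineness (mtex) = mass (mg) / total length (km) = (mass_mg / total_length_m) * 1000
Step 1: Convert fiber length: 4.4 cm = 0.044 m
Step 2: Total fiber length = 422 * 0.044 = 18.568 m
Step 3: Linear density = 2.5 mg / 18.568 m = 0.1346 mg/m
Step 4: fineness = 0.1346 * 1000 = 134.6 mtex

134.6 mtex


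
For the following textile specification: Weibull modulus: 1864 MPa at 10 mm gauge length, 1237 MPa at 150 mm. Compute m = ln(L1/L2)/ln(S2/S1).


Formula: m = ln(L1/L2) / ln(S2/S1)
Step 1: ln(L1/L2) = ln(10/150) = -2.70805
Step 2: S2/S1 = 1237/1864 = 0.66363
Step 3: ln(S2/S1) = ln(0.66363) = -0.41003
Step 4: m = -2.70805 / -0.41003 = 6.60

6.60 (Weibull m)


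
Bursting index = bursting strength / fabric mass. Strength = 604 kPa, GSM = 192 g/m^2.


Formula: Bursting Index = Bursting Strength / Fabric GSM
BI = 604 kPa / 192 g/m^2
BI = 3.146 kPa/(g/m^2)

3.146 kPa/(g/m^2)


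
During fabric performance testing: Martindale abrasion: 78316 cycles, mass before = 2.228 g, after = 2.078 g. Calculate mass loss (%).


Formula: Mass loss% = ((m_before - m_after) / m_before) * 100
Step 1: Mass loss = 2.228 - 2.078 = 0.15 g
Step 2: Ratio = 0.15 / 2.228 = 0.067325
Step 3: Mass loss% = 0.067325 * 100 = 6.7325% ≈ 6.73%

6.73%


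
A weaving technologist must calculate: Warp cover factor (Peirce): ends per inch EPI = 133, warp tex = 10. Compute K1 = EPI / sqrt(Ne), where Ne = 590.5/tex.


Formula: K1 = EPI / sqrt(Ne), with Ne = 590.5 / tex_warp
Step 1: Ne = 590.5 / 10 = 59.05
Step 2: sqrt(Ne) = sqrt(59.05) = 7.6844
Step 3: K1 = 133 / 7.6844 = 17.3

17.3


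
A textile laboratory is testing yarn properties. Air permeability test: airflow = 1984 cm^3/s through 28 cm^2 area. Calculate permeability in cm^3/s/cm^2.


Formula: Air Permeability = Airflow / Test Area
AP = 1984 cm^3/s / 28 cm^2
AP = 70.9 cm^3/s/cm^2

70.9 cm^3/s/cm^2


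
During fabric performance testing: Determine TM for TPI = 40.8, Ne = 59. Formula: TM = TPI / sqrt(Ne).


Formula: TM = TPI / sqrt(Ne)
Step 1: sqrt(Ne) = sqrt(59) = 7.6811
Step 2: TM = 40.8 / 7.6811 = 5.31

5.31 TM


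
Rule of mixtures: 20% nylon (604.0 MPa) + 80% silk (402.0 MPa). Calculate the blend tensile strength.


Formula: Blend property = (fraction_A * property_A) + (fraction_B * property_B)
Step 1: Contribution A = 20/100 * 604.0 MPa = 120.8 MPa
Step 2: Contribution B = 80/100 * 402.0 MPa = 321.6 MPa
Step 3: Blend tensile strength = 120.8 + 321.6 = 442.4 MPa

442.4 MPa


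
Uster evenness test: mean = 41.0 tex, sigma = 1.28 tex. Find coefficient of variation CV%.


Formula: CV% = (standard deviation / mean) * 100
Step 1: Ratio = 1.28 / 41.0 = 0.03122
Step 2: CV% = 0.03122 * 100 = 3.122% ≈ 3.1%

3.1%


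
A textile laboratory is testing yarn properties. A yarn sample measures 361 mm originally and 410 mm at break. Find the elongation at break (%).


Formula: Elongation (%) = ((L_break - L0) / L0) * 100
Step 1: Extension = 410 - 361 = 49 mm
Step 2: Elongation = (49 / 361) * 100
Step 3: Elongation = 0.135734 * 100 = 13.5734% ≈ 13.6%

13.6%


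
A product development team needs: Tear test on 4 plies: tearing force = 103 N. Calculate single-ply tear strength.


Formula: Per-ply strength = Total force / Number of plies
Per-ply = 103 N / 4
Per-ply = 25.75 N

25.75 N


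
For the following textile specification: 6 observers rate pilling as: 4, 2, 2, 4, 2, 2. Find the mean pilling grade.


Formula: Mean = sum / count
Sum = 4 + 2 + 2 + 4 + 2 + 2 = 16
Mean = 16 / 6 = 2.7

2.7


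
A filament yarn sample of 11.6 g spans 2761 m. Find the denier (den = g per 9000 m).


Formula: den = (mass_g / length_m) * 9000
Substituting: den = (11.6 / 2761) * 9000
Intermediate: 11.6 / 2761 = 0.00420138 g/m
den = 0.00420138 * 9000 = 37.8 denier

37.8 denier


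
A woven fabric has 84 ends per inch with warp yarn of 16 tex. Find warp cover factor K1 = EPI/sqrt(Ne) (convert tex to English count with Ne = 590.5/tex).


Formula: K1 = EPI / sqrt(Ne), with Ne = 590.5 / tex_warp
Step 1: Ne = 590.5 / 16 = 36.906
Step 2: sqrt(Ne) = sqrt(36.906) = 6.075
Step 3: K1 = 84 / 6.075 = 13.8

13.8


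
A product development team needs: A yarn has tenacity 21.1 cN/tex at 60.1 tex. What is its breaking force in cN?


Formula: Breaking force = Tenacity * Linear density
F = 21.1 cN/tex * 60.1 tex
F = 1268.11 cN

1268.11 cN


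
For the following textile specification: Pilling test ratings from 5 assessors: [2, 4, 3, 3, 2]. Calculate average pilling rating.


Formula: Mean = sum / count
Sum = 2 + 4 + 3 + 3 + 2 = 14
Mean = 14 / 5 = 2.8

2.8


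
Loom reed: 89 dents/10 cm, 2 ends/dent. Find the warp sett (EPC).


Formula: EPC = (dents per 10 cm * ends per dent) / 10
Step 1: Total ends per 10 cm = 89 * 2 = 178
Step 2: EPC = 178 / 10 = 17.8 ends/cm

17.8 ends/cm


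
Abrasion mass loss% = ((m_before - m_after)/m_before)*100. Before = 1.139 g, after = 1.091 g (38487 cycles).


Formula: Mass loss% = ((m_before - m_after) / m_before) * 100
Step 1: Mass loss = 1.139 - 1.091 = 0.048 g
Step 2: Ratio = 0.048 / 1.139 = 0.0421422
Step 3: Mass loss% = 0.0421422 * 100 = 4.21422% ≈ 4.21%

4.21%


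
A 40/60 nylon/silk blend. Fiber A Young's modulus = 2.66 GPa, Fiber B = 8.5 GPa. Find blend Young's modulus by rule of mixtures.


Formula: Blend property = (fraction_A * property_A) + (fraction_B * property_B)
Step 1: Contribution A = 40/100 * 2.66 GPa = 1.064 GPa
Step 2: Contribution B = 60/100 * 8.5 GPa = 5.1 GPa
Step 3: Blend Young's modulus = 1.064 + 5.1 = 6.164 GPa

6.164 GPa


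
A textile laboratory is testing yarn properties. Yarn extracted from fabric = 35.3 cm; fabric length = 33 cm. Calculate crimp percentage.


Formula: Crimp% = ((L_yarn - L_fabric) / L_fabric) * 100
Step 1: Extension = 35.3 - 33 = 2.3 cm
Step 2: Crimp% = (2.3 / 33) * 100
Step 3: Crimp% = 0.069697 * 100 = 6.9697% ≈ 7.0%

7.0%


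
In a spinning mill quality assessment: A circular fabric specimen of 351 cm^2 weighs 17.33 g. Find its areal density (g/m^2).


Formula: GSM = mass_g / area_m2
Step 1: Convert area: 351 cm^2 = 351 / 10000 = 0.0351 m^2
Step 2: GSM = 17.33 g / 0.0351 m^2 = 493.7 g/m^2

493.7 g/m^2


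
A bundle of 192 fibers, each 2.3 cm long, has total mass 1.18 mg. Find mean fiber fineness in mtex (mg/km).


Formula: fineness (mtex) = mass (mg) / total length (km) = (mass_mg / total_length_m) * 1000
Step 1: Convert fiber length: 2.3 cm = 0.023 m
Step 2: Total fiber length = 192 * 0.023 = 4.416 m
Step 3: Linear density = 1.18 mg / 4.416 m = 0.2672 mg/m
Step 4: fineness = 0.2672 * 1000 = 267.2 mtex

267.2 mtex


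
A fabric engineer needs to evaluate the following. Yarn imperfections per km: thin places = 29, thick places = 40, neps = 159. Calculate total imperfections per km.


Formula: Total = thin places + thick places + neps
Total = 29 + 40 + 159
Total = 228 imperfections/km

228 imperfections/km


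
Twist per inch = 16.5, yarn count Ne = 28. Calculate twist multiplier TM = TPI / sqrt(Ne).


Formula: TM = TPI / sqrt(Ne)
Step 1: sqrt(Ne) = sqrt(28) = 5.2915
Step 2: TM = 16.5 / 5.2915 = 3.12

3.12 TM


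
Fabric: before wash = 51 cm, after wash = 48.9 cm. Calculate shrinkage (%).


Formula: Shrinkage% = ((L_before - L_after) / L_before) * 100
Step 1: Shrinkage = 51 - 48.9 = 2.1 cm
Step 2: Shrinkage% = (2.1 / 51) * 100
Step 3: Shrinkage% = 0.041176 * 100 = 4.1176% ≈ 4.1%

4.1%


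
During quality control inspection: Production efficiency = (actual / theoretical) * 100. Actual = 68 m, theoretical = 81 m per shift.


Formula: Efficiency% = (Actual output / Theoretical output) * 100
Efficiency% = (68 / 81) * 100
Efficiency% = 0.839506 * 100 = 83.9506% ≈ 84.0%

84.0%


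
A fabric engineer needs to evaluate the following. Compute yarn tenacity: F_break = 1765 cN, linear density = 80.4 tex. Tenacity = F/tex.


Formula: Tenacity = Breaking force / Linear density
Tenacity = 1765 cN / 80.4 tex
Tenacity = 21.95 cN/tex

21.95 cN/tex


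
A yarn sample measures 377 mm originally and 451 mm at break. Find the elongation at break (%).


Formula: Elongation (%) = ((L_break - L0) / L0) * 100
Step 1: Extension = 451 - 377 = 74 mm
Step 2: Elongation = (74 / 377) * 100
Step 3: Elongation = 0.196286 * 100 = 19.6286% ≈ 19.6%

19.6%


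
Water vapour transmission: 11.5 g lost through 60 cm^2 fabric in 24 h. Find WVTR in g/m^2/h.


Formula: WVTR = mass_loss / (area * time)
Step 1: Convert area: 60 cm^2 = 0.006 m^2
Step 2: WVTR = 11.5 g / (0.006 m^2 * 24 h)
Step 3: WVTR = 11.5 / 0.144 = 79.9 g/m^2/h

79.9 g/m^2/h


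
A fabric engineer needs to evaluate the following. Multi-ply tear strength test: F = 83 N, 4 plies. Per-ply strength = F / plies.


Formula: Per-ply strength = Total force / Number of plies
Per-ply = 83 N / 4
Per-ply = 20.75 N

20.75 N


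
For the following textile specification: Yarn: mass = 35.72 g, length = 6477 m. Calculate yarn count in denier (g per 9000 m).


Formula: den = (mass_g / length_m) * 9000
Substituting: den = (35.72 / 6477) * 9000
Intermediate: 35.72 / 6477 = 0.0055149 g/m
den = 0.0055149 * 9000 = 49.6 denier

49.6 denier


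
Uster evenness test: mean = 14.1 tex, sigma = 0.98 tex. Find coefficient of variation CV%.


Formula: CV% = (standard deviation / mean) * 100
Step 1: Ratio = 0.98 / 14.1 = 0.069504
Step 2: CV% = 0.069504 * 100 = 6.9504% ≈ 7.0%

7.0%


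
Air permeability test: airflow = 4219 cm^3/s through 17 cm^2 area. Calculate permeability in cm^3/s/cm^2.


Formula: Air Permeability = Airflow / Test Area
AP = 4219 cm^3/s / 17 cm^2
AP = 248.2 cm^3/s/cm^2

248.2 cm^3/s/cm^2


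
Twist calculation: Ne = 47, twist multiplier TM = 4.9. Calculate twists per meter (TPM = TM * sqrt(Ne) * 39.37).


Formula: TPM = TM * sqrt(Ne) * 39.37
Step 1: sqrt(Ne) = sqrt(47) = 6.8557
Step 2: TM * sqrt(Ne) = 4.9 * 6.8557 = 33.5929
Step 3: TPM = 33.5929 * 39.37 = 1323 twists/m

1323 twists/m


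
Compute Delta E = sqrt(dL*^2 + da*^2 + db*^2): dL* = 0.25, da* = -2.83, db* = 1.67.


Formula: Delta E = sqrt(dL*^2 + da*^2 + db*^2)
Step 1: dL*^2 = 0.25^2 = 0.0625
Step 2: da*^2 = (-2.83)^2 = 8.0089
Step 3: db*^2 = 1.67^2 = 2.7889
Step 4: Sum = 0.0625 + 8.0089 + 2.7889 = 10.8603
Step 5: Delta E = sqrt(10.8603) = 3.3

3.3 Delta E


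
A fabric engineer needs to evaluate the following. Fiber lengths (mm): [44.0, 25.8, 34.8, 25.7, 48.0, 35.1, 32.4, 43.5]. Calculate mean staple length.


Formula: Mean = sum of lengths / count
Sum = 44.0 + 25.8 + 34.8 + 25.7 + 48.0 + 35.1 + 32.4 + 43.5
Sum = 289.3 mm
Mean = 289.3 / 8 = 36.16 mm

36.16 mm


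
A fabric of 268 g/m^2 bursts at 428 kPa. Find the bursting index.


Formula: Bursting Index = Bursting Strength / Fabric GSM
BI = 428 kPa / 268 g/m^2
BI = 1.597 kPa/(g/m^2)

1.597 kPa/(g/m^2)


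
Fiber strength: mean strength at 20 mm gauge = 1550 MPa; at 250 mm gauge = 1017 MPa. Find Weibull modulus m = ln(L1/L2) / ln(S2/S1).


Formula: m = ln(L1/L2) / ln(S2/S1)
Step 1: ln(L1/L2) = ln(20/250) = -2.52573
Step 2: S2/S1 = 1017/1550 = 0.65613
Step 3: ln(S2/S1) = ln(0.65613) = -0.42140
Step 4: m = -2.52573 / -0.42140 = 5.99

5.99 (Weibull m)


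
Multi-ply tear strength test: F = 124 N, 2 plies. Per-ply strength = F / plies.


Formula: Per-ply strength = Total force / Number of plies
Per-ply = 124 N / 2
Per-ply = 62 N

62 N


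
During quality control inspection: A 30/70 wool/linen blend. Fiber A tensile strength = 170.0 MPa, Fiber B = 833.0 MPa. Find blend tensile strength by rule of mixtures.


Formula: Blend property = (fraction_A * property_A) + (fraction_B * property_B)
Step 1: Contribution A = 30/100 * 170.0 MPa = 51.0 MPa
Step 2: Contribution B = 70/100 * 833.0 MPa = 583.1 MPa
Step 3: Blend tensile strength = 51.0 + 583.1 = 634.1 MPa

634.1 MPa


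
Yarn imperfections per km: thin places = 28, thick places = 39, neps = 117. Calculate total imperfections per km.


Formula: Total = thin places + thick places + neps
Total = 28 + 39 + 117
Total = 184 imperfections/km

184 imperfections/km


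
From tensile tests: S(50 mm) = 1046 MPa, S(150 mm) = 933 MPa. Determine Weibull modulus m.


Formula: m = ln(L1/L2) / ln(S2/S1)
Step 1: ln(L1/L2) = ln(50/150) = -1.09861
Step 2: S2/S1 = 933/1046 = 0.89197
Step 3: ln(S2/S1) = ln(0.89197) = -0.11432
Step 4: m = -1.09861 / -0.11432 = 9.61

9.61 (Weibull m)


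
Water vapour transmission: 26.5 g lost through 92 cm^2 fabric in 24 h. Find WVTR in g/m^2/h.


Formula: WVTR = mass_loss / (area * time)
Step 1: Convert area: 92 cm^2 = 0.0092 m^2
Step 2: WVTR = 26.5 g / (0.0092 m^2 * 24 h)
Step 3: WVTR = 26.5 / 0.2208 = 120.0 g/m^2/h

120.0 g/m^2/h


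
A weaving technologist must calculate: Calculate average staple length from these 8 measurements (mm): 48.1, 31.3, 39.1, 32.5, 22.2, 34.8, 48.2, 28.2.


Formula: Mean = sum of lengths / count
Sum = 48.1 + 31.3 + 39.1 + 32.5 + 22.2 + 34.8 + 48.2 + 28.2
Sum = 284.4 mm
Mean = 284.4 / 8 = 35.55 mm

35.55 mm


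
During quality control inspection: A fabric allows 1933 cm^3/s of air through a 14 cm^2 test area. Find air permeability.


Formula: Air Permeability = Airflow / Test Area
AP = 1933 cm^3/s / 14 cm^2
AP = 138.1 cm^3/s/cm^2

138.1 cm^3/s/cm^2


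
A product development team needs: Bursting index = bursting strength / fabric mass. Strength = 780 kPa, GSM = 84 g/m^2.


Formula: Bursting Index = Bursting Strength / Fabric GSM
BI = 780 kPa / 84 g/m^2
BI = 9.286 kPa/(g/m^2)

9.286 kPa/(g/m^2)


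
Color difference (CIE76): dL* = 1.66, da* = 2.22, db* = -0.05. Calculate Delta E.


Formula: Delta E = sqrt(dL*^2 + da*^2 + db*^2)
Step 1: dL*^2 = 1.66^2 = 2.7556
Step 2: da*^2 = 2.22^2 = 4.9284
Step 3: db*^2 = (-0.05)^2 = 0.0025
Step 4: Sum = 2.7556 + 4.9284 + 0.0025 = 7.6865
Step 5: Delta E = sqrt(7.6865) = 2.77

2.77 Delta E


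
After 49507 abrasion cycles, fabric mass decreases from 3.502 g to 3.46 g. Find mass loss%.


Formula: Mass loss% = ((m_before - m_after) / m_before) * 100
Step 1: Mass loss = 3.502 - 3.46 = 0.042 g
Step 2: Ratio = 0.042 / 3.502 = 0.0119931
Step 3: Mass loss% = 0.0119931 * 100 = 1.19931% ≈ 1.20%

1.20%


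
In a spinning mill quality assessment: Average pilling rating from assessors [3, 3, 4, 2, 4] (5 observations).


Formula: Mean = sum / count
Sum = 3 + 3 + 4 + 2 + 4 = 16
Mean = 16 / 5 = 3.2

3.2


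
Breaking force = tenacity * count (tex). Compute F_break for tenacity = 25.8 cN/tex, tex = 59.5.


Formula: Breaking force = Tenacity * Linear density
F = 25.8 cN/tex * 59.5 tex
F = 1535.10 cN

1535.10 cN


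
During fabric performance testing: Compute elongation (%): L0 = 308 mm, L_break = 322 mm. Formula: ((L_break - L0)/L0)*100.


Formula: Elongation (%) = ((L_break - L0) / L0) * 100
Step 1: Extension = 322 - 308 = 14 mm
Step 2: Elongation = (14 / 308) * 100
Step 3: Elongation = 0.045455 * 100 = 4.5455% ≈ 4.5%

4.5%


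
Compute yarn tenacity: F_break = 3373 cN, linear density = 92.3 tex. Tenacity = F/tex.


Formula: Tenacity = Breaking force / Linear density
Tenacity = 3373 cN / 92.3 tex
Tenacity = 36.54 cN/tex

36.54 cN/tex


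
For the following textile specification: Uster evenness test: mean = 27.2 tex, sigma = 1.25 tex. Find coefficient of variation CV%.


Formula: CV% = (standard deviation / mean) * 100
Step 1: Ratio = 1.25 / 27.2 = 0.045956
Step 2: CV% = 0.045956 * 100 = 4.5956% ≈ 4.6%

4.6%


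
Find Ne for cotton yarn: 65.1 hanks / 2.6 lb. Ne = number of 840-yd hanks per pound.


Formula: Ne = hanks / mass_lb
Substituting: Ne = 65.1 / 2.6
Ne = 25.0

25.0 Ne


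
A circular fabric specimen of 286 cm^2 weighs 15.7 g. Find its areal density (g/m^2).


Formula: GSM = mass_g / area_m2
Step 1: Convert area: 286 cm^2 = 286 / 10000 = 0.0286 m^2
Step 2: GSM = 15.7 g / 0.0286 m^2 = 549.0 g/m^2

549.0 g/m^2


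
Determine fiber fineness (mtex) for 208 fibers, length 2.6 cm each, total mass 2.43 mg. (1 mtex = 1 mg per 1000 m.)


Formula: fineness (mtex) = mass (mg) / total length (km) = (mass_mg / total_length_m) * 1000
Step 1: Convert fiber length: 2.6 cm = 0.026 m
Step 2: Total fiber length = 208 * 0.026 = 5.408 m
Step 3: Linear density = 2.43 mg / 5.408 m = 0.4493 mg/m
Step 4: fineness = 0.4493 * 1000 = 449.3 mtex

449.3 mtex


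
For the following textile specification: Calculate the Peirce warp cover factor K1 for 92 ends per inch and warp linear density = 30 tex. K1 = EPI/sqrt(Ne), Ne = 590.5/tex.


Formula: K1 = EPI / sqrt(Ne), with Ne = 590.5 / tex_warp
Step 1: Ne = 590.5 / 30 = 19.683
Step 2: sqrt(Ne) = sqrt(19.683) = 4.4366
Step 3: K1 = 92 / 4.4366 = 20.7

20.7


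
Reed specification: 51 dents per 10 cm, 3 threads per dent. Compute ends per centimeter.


Formula: EPC = (dents per 10 cm * ends per dent) / 10
Step 1: Total ends per 10 cm = 51 * 3 = 153
Step 2: EPC = 153 / 10 = 15.3 ends/cm

15.3 ends/cm


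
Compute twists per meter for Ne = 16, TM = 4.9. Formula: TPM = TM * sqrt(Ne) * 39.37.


Formula: TPM = TM * sqrt(Ne) * 39.37
Step 1: sqrt(Ne) = sqrt(16) = 4
Step 2: TM * sqrt(Ne) = 4.9 * 4 = 19.6
Step 3: TPM = 19.6 * 39.37 = 772 twists/m

772 twists/m


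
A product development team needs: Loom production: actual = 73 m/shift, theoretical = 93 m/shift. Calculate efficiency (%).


Formula: Efficiency% = (Actual output / Theoretical output) * 100
Efficiency% = (73 / 93) * 100
Efficiency% = 0.784946 * 100 = 78.4946% ≈ 78.5%

78.5%


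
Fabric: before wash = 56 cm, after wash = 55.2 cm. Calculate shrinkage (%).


Formula: Shrinkage% = ((L_before - L_after) / L_before) * 100
Step 1: Shrinkage = 56 - 55.2 = 0.8 cm
Step 2: Shrinkage% = (0.8 / 56) * 100
Step 3: Shrinkage% = 0.014286 * 100 = 1.4286% ≈ 1.4%

1.4%


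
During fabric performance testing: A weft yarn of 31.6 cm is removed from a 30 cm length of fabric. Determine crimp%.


Formula: Crimp% = ((L_yarn - L_fabric) / L_fabric) * 100
Step 1: Extension = 31.6 - 30 = 1.6 cm
Step 2: Crimp% = (1.6 / 30) * 100
Step 3: Crimp% = 0.053333 * 100 = 5.3333% ≈ 5.3%

5.3%


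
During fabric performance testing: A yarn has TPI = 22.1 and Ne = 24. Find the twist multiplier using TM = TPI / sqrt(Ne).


Formula: TM = TPI / sqrt(Ne)
Step 1: sqrt(Ne) = sqrt(24) = 4.899
Step 2: TM = 22.1 / 4.899 = 4.51

4.51 TM


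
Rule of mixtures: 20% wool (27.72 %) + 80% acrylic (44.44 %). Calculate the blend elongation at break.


Formula: Blend property = (fraction_A * property_A) + (fraction_B * property_B)
Step 1: Contribution A = 20/100 * 27.72 % = 5.544 %
Step 2: Contribution B = 80/100 * 44.44 % = 35.552 %
Step 3: Blend elongation at break = 5.544 + 35.552 = 41.096 %

41.096 %


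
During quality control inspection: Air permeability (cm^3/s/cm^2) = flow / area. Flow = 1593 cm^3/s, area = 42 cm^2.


Formula: Air Permeability = Airflow / Test Area
AP = 1593 cm^3/s / 42 cm^2
AP = 37.9 cm^3/s/cm^2

37.9 cm^3/s/cm^2


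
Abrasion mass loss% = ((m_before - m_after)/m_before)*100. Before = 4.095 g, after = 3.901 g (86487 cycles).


Formula: Mass loss% = ((m_before - m_after) / m_before) * 100
Step 1: Mass loss = 4.095 - 3.901 = 0.194 g
Step 2: Ratio = 0.194 / 4.095 = 0.0473748
Step 3: Mass loss% = 0.0473748 * 100 = 4.73748% ≈ 4.74%

4.74%


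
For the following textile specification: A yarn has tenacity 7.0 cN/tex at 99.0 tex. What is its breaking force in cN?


Formula: Breaking force = Tenacity * Linear density
F = 7.0 cN/tex * 99.0 tex
F = 693.00 cN

693.00 cN


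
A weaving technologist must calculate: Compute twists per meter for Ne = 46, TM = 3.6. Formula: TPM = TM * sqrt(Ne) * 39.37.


Formula: TPM = TM * sqrt(Ne) * 39.37
Step 1: sqrt(Ne) = sqrt(46) = 6.7823
Step 2: TM * sqrt(Ne) = 3.6 * 6.7823 = 24.4163
Step 3: TPM = 24.4163 * 39.37 = 961 twists/m

961 twists/m


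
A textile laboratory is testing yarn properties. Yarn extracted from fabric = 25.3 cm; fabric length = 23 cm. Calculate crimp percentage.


Formula: Crimp% = ((L_yarn - L_fabric) / L_fabric) * 100
Step 1: Extension = 25.3 - 23 = 2.3 cm
Step 2: Crimp% = (2.3 / 23) * 100
Step 3: Crimp% = 0.1 * 100 = 10.0%

10.0%


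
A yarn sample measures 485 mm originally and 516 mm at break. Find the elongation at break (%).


Formula: Elongation (%) = ((L_break - L0) / L0) * 100
Step 1: Extension = 516 - 485 = 31 mm
Step 2: Elongation = (31 / 485) * 100
Step 3: Elongation = 0.063918 * 100 = 6.3918% ≈ 6.4%

6.4%


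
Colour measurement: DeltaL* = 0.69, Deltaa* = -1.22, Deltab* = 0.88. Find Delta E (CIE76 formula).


Formula: Delta E = sqrt(dL*^2 + da*^2 + db*^2)
Step 1: dL*^2 = 0.69^2 = 0.4761
Step 2: da*^2 = (-1.22)^2 = 1.4884
Step 3: db*^2 = 0.88^2 = 0.7744
Step 4: Sum = 0.4761 + 1.4884 + 0.7744 = 2.7389
Step 5: Delta E = sqrt(2.7389) = 1.65

1.65 Delta E


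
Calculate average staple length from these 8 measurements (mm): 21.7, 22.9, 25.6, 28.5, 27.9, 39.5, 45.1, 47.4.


Formula: Mean = sum of lengths / count
Sum = 21.7 + 22.9 + 25.6 + 28.5 + 27.9 + 39.5 + 45.1 + 47.4
Sum = 258.6 mm
Mean = 258.6 / 8 = 32.33 mm

32.33 mm


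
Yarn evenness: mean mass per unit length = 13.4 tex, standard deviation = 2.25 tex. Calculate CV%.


Formula: CV% = (standard deviation / mean) * 100
Step 1: Ratio = 2.25 / 13.4 = 0.16791
Step 2: CV% = 0.16791 * 100 = 16.791% ≈ 16.8%

16.8%


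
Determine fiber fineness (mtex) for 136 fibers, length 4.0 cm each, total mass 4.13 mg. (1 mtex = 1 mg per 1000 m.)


Formula: fineness (mtex) = mass (mg) / total length (km) = (mass_mg / total_length_m) * 1000
Step 1: Convert fiber length: 4.0 cm = 0.04 m
Step 2: Total fiber length = 136 * 0.04 = 5.44 m
Step 3: Linear density = 4.13 mg / 5.44 m = 0.7592 mg/m
Step 4: fineness = 0.7592 * 1000 = 759.2 mtex

759.2 mtex


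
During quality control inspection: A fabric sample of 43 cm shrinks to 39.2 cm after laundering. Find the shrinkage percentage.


Formula: Shrinkage% = ((L_before - L_after) / L_before) * 100
Step 1: Shrinkage = 43 - 39.2 = 3.8 cm
Step 2: Shrinkage% = (3.8 / 43) * 100
Step 3: Shrinkage% = 0.088372 * 100 = 8.8372% ≈ 8.8%

8.8%


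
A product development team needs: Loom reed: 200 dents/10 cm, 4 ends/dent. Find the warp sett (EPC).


Formula: EPC = (dents per 10 cm * ends per dent) / 10
Step 1: Total ends per 10 cm = 200 * 4 = 800
Step 2: EPC = 800 / 10 = 80.0 ends/cm

80.0 ends/cm


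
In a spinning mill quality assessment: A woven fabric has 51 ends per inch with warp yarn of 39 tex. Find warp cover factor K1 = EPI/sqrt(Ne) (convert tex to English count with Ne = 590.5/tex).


Formula: K1 = EPI / sqrt(Ne), with Ne = 590.5 / tex_warp
Step 1: Ne = 590.5 / 39 = 15.141
Step 2: sqrt(Ne) = sqrt(15.141) = 3.8911
Step 3: K1 = 51 / 3.8911 = 13.1

13.1


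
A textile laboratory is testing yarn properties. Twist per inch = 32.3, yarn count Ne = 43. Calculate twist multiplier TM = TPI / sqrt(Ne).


Formula: TM = TPI / sqrt(Ne)
Step 1: sqrt(Ne) = sqrt(43) = 6.5574
Step 2: TM = 32.3 / 6.5574 = 4.93

4.93 TM


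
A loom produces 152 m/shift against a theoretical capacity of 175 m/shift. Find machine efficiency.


Formula: Efficiency% = (Actual output / Theoretical output) * 100
Efficiency% = (152 / 175) * 100
Efficiency% = 0.868571 * 100 = 86.8571% ≈ 86.9%

86.9%


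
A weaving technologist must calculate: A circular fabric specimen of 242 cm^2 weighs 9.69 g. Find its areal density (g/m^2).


Formula: GSM = mass_g / area_m2
Step 1: Convert area: 242 cm^2 = 242 / 10000 = 0.0242 m^2
Step 2: GSM = 9.69 g / 0.0242 m^2 = 400.4 g/m^2

400.4 g/m^2


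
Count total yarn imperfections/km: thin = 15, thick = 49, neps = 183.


Formula: Total = thin places + thick places + neps
Total = 15 + 49 + 183
Total = 247 imperfections/km

247 imperfections/km


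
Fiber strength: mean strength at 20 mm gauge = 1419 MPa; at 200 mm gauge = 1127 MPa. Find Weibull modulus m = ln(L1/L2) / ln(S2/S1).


Formula: m = ln(L1/L2) / ln(S2/S1)
Step 1: ln(L1/L2) = ln(20/200) = -2.30259
Step 2: S2/S1 = 1127/1419 = 0.79422
Step 3: ln(S2/S1) = ln(0.79422) = -0.23039
Step 4: m = -2.30259 / -0.23039 = 9.99

9.99 (Weibull m)


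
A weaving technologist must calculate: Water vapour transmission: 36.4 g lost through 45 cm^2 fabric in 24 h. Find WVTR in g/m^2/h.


Formula: WVTR = mass_loss / (area * time)
Step 1: Convert area: 45 cm^2 = 0.0045 m^2
Step 2: WVTR = 36.4 g / (0.0045 m^2 * 24 h)
Step 3: WVTR = 36.4 / 0.108 = 337.0 g/m^2/h

337.0 g/m^2/h


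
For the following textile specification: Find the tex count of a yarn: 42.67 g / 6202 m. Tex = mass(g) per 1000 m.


Formula: Tex = (mass_g / length_m) * 1000
Substituting: Tex = (42.67 / 6202) * 1000
Intermediate: 42.67 / 6202 = 0.00688004 g/m
Tex = 0.00688004 * 1000 = 6.88 tex

6.88 tex


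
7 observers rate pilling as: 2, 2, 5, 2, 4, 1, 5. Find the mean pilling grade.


Formula: Mean = sum / count
Sum = 2 + 2 + 5 + 2 + 4 + 1 + 5 = 21
Mean = 21 / 7 = 3.0

3.0


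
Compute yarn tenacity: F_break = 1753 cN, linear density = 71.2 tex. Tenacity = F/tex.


Formula: Tenacity = Breaking force / Linear density
Tenacity = 1753 cN / 71.2 tex
Tenacity = 24.62 cN/tex

24.62 cN/tex


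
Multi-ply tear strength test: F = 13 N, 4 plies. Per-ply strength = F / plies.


Formula: Per-ply strength = Total force / Number of plies
Per-ply = 13 N / 4
Per-ply = 3.25 N

3.25 N


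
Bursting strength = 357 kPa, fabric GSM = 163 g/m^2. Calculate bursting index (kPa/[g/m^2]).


Formula: Bursting Index = Bursting Strength / Fabric GSM
BI = 357 kPa / 163 g/m^2
BI = 2.190 kPa/(g/m^2)

2.190 kPa/(g/m^2)


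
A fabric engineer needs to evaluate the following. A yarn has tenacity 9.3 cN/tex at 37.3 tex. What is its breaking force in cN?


Formula: Breaking force = Tenacity * Linear density
F = 9.3 cN/tex * 37.3 tex
F = 346.89 cN

346.89 cN


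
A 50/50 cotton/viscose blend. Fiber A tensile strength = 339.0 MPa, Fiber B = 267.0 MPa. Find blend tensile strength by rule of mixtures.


Formula: Blend property = (fraction_A * property_A) + (fraction_B * property_B)
Step 1: Contribution A = 50/100 * 339.0 MPa = 169.5 MPa
Step 2: Contribution B = 50/100 * 267.0 MPa = 133.5 MPa
Step 3: Blend tensile strength = 169.5 + 133.5 = 303.0 MPa

303.0 MPa


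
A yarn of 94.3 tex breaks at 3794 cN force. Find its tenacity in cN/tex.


Formula: Tenacity = Breaking force / Linear density
Tenacity = 3794 cN / 94.3 tex
Tenacity = 40.23 cN/tex

40.23 cN/tex


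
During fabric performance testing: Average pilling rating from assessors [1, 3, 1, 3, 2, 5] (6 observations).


Formula: Mean = sum / count
Sum = 1 + 3 + 1 + 3 + 2 + 5 = 15
Mean = 15 / 6 = 2.5

2.5


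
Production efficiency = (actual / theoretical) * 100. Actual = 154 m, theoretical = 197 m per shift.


Formula: Efficiency% = (Actual output / Theoretical output) * 100
Efficiency% = (154 / 197) * 100
Efficiency% = 0.781726 * 100 = 78.1726% ≈ 78.2%

78.2%


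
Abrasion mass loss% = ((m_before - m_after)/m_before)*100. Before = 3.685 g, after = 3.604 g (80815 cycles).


Formula: Mass loss% = ((m_before - m_after) / m_before) * 100
Step 1: Mass loss = 3.685 - 3.604 = 0.081 g
Step 2: Ratio = 0.081 / 3.685 = 0.021981
Step 3: Mass loss% = 0.021981 * 100 = 2.1981% ≈ 2.20%

2.20%


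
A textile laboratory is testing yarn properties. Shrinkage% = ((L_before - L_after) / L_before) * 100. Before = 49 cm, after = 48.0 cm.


Formula: Shrinkage% = ((L_before - L_after) / L_before) * 100
Step 1: Shrinkage = 49 - 48.0 = 1.0 cm
Step 2: Shrinkage% = (1.0 / 49) * 100
Step 3: Shrinkage% = 0.020408 * 100 = 2.0408% ≈ 2.0%

2.0%


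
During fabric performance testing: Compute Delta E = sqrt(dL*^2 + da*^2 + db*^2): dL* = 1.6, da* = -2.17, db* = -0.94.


Formula: Delta E = sqrt(dL*^2 + da*^2 + db*^2)
Step 1: dL*^2 = 1.6^2 = 2.56
Step 2: da*^2 = (-2.17)^2 = 4.7089
Step 3: db*^2 = (-0.94)^2 = 0.8836
Step 4: Sum = 2.56 + 4.7089 + 0.8836 = 8.1525
Step 5: Delta E = sqrt(8.1525) = 2.86

2.86 Delta E


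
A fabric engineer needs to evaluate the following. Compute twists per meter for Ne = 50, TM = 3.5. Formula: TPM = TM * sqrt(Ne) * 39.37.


Formula: TPM = TM * sqrt(Ne) * 39.37
Step 1: sqrt(Ne) = sqrt(50) = 7.0711
Step 2: TM * sqrt(Ne) = 3.5 * 7.0711 = 24.7489
Step 3: TPM = 24.7489 * 39.37 = 974 twists/m

974 twists/m


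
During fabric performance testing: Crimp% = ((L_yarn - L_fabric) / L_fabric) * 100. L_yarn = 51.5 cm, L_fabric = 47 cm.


Formula: Crimp% = ((L_yarn - L_fabric) / L_fabric) * 100
Step 1: Extension = 51.5 - 47 = 4.5 cm
Step 2: Crimp% = (4.5 / 47) * 100
Step 3: Crimp% = 0.095745 * 100 = 9.5745% ≈ 9.6%

9.6%


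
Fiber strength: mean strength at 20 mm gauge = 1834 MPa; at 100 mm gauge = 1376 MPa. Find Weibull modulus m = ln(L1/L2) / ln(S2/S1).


Formula: m = ln(L1/L2) / ln(S2/S1)
Step 1: ln(L1/L2) = ln(20/100) = -1.60944
Step 2: S2/S1 = 1376/1834 = 0.75027
Step 3: ln(S2/S1) = ln(0.75027) = -0.28732
Step 4: m = -1.60944 / -0.28732 = 5.60

5.60 (Weibull m)


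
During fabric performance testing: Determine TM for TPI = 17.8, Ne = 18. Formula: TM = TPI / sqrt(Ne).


Formula: TM = TPI / sqrt(Ne)
Step 1: sqrt(Ne) = sqrt(18) = 4.2426
Step 2: TM = 17.8 / 4.2426 = 4.20

4.20 TM


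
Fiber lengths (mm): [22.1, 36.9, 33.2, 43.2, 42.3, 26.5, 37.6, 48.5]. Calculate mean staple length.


Formula: Mean = sum of lengths / count
Sum = 22.1 + 36.9 + 33.2 + 43.2 + 42.3 + 26.5 + 37.6 + 48.5
Sum = 290.3 mm
Mean = 290.3 / 8 = 36.29 mm

36.29 mm


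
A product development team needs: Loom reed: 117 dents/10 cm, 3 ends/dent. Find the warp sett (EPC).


Formula: EPC = (dents per 10 cm * ends per dent) / 10
Step 1: Total ends per 10 cm = 117 * 3 = 351
Step 2: EPC = 351 / 10 = 35.1 ends/cm

35.1 ends/cm


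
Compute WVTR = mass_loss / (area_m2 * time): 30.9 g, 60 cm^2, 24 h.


Formula: WVTR = mass_loss / (area * time)
Step 1: Convert area: 60 cm^2 = 0.006 m^2
Step 2: WVTR = 30.9 g / (0.006 m^2 * 24 h)
Step 3: WVTR = 30.9 / 0.144 = 214.6 g/m^2/h

214.6 g/m^2/h


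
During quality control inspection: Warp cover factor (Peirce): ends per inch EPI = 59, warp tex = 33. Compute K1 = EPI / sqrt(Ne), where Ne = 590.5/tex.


Formula: K1 = EPI / sqrt(Ne), with Ne = 590.5 / tex_warp
Step 1: Ne = 590.5 / 33 = 17.894
Step 2: sqrt(Ne) = sqrt(17.894) = 4.2301
Step 3: K1 = 59 / 4.2301 = 13.9

13.9


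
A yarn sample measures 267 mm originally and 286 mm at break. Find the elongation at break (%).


Formula: Elongation (%) = ((L_break - L0) / L0) * 100
Step 1: Extension = 286 - 267 = 19 mm
Step 2: Elongation = (19 / 267) * 100
Step 3: Elongation = 0.071161 * 100 = 7.1161% ≈ 7.1%

7.1%


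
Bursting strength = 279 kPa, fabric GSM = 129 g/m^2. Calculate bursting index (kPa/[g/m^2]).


Formula: Bursting Index = Bursting Strength / Fabric GSM
BI = 279 kPa / 129 g/m^2
BI = 2.163 kPa/(g/m^2)

2.163 kPa/(g/m^2)


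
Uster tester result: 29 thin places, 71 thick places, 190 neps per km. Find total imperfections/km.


Formula: Total = thin places + thick places + neps
Total = 29 + 71 + 190
Total = 290 imperfections/km

290 imperfections/km


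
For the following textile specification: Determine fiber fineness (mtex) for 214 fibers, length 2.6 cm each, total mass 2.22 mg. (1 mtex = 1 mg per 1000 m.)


Formula: fineness (mtex) = mass (mg) / total length (km) = (mass_mg / total_length_m) * 1000
Step 1: Convert fiber length: 2.6 cm = 0.026 m
Step 2: Total fiber length = 214 * 0.026 = 5.564 m
Step 3: Linear density = 2.22 mg / 5.564 m = 0.3990 mg/m
Step 4: fineness = 0.3990 * 1000 = 399.0 mtex

399.0 mtex


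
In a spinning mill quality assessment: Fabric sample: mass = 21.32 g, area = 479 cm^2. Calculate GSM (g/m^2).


Formula: GSM = mass_g / area_m2
Step 1: Convert area: 479 cm^2 = 479 / 10000 = 0.0479 m^2
Step 2: GSM = 21.32 g / 0.0479 m^2 = 445.1 g/m^2

445.1 g/m^2


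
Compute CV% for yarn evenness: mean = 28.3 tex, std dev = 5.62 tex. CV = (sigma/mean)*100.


Formula: CV% = (standard deviation / mean) * 100
Step 1: Ratio = 5.62 / 28.3 = 0.198587
Step 2: CV% = 0.198587 * 100 = 19.8587% ≈ 19.9%

19.9%


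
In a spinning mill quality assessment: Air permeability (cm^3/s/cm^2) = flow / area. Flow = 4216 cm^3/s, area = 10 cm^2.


Formula: Air Permeability = Airflow / Test Area
AP = 4216 cm^3/s / 10 cm^2
AP = 421.6 cm^3/s/cm^2

421.6 cm^3/s/cm^2


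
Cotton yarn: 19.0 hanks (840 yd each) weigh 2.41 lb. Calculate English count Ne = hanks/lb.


Formula: Ne = hanks / mass_lb
Substituting: Ne = 19.0 / 2.41
Ne = 7.9

7.9 Ne


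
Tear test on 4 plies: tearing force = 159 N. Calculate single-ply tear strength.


Formula: Per-ply strength = Total force / Number of plies
Per-ply = 159 N / 4
Per-ply = 39.75 N

39.75 N


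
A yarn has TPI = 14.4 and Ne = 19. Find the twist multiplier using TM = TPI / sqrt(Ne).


Formula: TM = TPI / sqrt(Ne)
Step 1: sqrt(Ne) = sqrt(19) = 4.3589
Step 2: TM = 14.4 / 4.3589 = 3.30

3.30 TM


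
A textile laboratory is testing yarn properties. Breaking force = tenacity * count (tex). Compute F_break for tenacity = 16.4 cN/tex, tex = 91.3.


Formula: Breaking force = Tenacity * Linear density
F = 16.4 cN/tex * 91.3 tex
F = 1497.32 cN

1497.32 cN


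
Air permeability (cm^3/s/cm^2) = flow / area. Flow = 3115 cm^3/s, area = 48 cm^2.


Formula: Air Permeability = Airflow / Test Area
AP = 3115 cm^3/s / 48 cm^2
AP = 64.9 cm^3/s/cm^2

64.9 cm^3/s/cm^2


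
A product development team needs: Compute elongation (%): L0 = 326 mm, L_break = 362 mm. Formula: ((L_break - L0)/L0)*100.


Formula: Elongation (%) = ((L_break - L0) / L0) * 100
Step 1: Extension = 362 - 326 = 36 mm
Step 2: Elongation = (36 / 326) * 100
Step 3: Elongation = 0.110429 * 100 = 11.0429% ≈ 11.0%

11.0%


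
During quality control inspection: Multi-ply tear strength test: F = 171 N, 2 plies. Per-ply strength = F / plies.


Formula: Per-ply strength = Total force / Number of plies
Per-ply = 171 N / 2
Per-ply = 85.5 N

85.5 N


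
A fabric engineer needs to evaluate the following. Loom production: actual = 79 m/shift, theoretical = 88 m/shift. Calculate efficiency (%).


Formula: Efficiency% = (Actual output / Theoretical output) * 100
Efficiency% = (79 / 88) * 100
Efficiency% = 0.897727 * 100 = 89.7727% ≈ 89.8%

89.8%


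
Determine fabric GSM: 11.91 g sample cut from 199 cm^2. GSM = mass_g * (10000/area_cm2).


Formula: GSM = mass_g / area_m2
Step 1: Convert area: 199 cm^2 = 199 / 10000 = 0.0199 m^2
Step 2: GSM = 11.91 g / 0.0199 m^2 = 598.5 g/m^2

598.5 g/m^2


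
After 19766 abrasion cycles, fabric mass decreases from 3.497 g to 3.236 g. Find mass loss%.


Formula: Mass loss% = ((m_before - m_after) / m_before) * 100
Step 1: Mass loss = 3.497 - 3.236 = 0.261 g
Step 2: Ratio = 0.261 / 3.497 = 0.0746354
Step 3: Mass loss% = 0.0746354 * 100 = 7.46354% ≈ 7.46%

7.46%


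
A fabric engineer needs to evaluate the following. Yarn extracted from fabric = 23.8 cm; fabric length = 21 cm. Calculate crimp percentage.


Formula: Crimp% = ((L_yarn - L_fabric) / L_fabric) * 100
Step 1: Extension = 23.8 - 21 = 2.8 cm
Step 2: Crimp% = (2.8 / 21) * 100
Step 3: Crimp% = 0.133333 * 100 = 13.3333% ≈ 13.3%

13.3%


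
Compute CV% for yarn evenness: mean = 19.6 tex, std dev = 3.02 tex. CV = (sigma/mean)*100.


Formula: CV% = (standard deviation / mean) * 100
Step 1: Ratio = 3.02 / 19.6 = 0.154082
Step 2: CV% = 0.154082 * 100 = 15.4082% ≈ 15.4%

15.4%


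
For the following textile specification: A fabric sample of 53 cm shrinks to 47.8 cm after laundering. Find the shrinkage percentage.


Formula: Shrinkage% = ((L_before - L_after) / L_before) * 100
Step 1: Shrinkage = 53 - 47.8 = 5.2 cm
Step 2: Shrinkage% = (5.2 / 53) * 100
Step 3: Shrinkage% = 0.098113 * 100 = 9.8113% ≈ 9.8%

9.8%


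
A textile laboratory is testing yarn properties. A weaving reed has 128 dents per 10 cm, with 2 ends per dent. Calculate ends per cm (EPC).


Formula: EPC = (dents per 10 cm * ends per dent) / 10
Step 1: Total ends per 10 cm = 128 * 2 = 256
Step 2: EPC = 256 / 10 = 25.6 ends/cm

25.6 ends/cm


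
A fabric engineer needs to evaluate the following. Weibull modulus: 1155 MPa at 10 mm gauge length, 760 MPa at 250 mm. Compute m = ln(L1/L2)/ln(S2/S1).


Formula: m = ln(L1/L2) / ln(S2/S1)
Step 1: ln(L1/L2) = ln(10/250) = -3.21888
Step 2: S2/S1 = 760/1155 = 0.65801
Step 3: ln(S2/S1) = ln(0.65801) = -0.41854
Step 4: m = -3.21888 / -0.41854 = 7.69

7.69 (Weibull m)


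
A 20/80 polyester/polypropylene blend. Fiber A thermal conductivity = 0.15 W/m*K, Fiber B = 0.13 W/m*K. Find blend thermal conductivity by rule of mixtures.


Formula: Blend property = (fraction_A * property_A) + (fraction_B * property_B)
Step 1: Contribution A = 20/100 * 0.15 W/m*K = 0.03 W/m*K
Step 2: Contribution B = 80/100 * 0.13 W/m*K = 0.104 W/m*K
Step 3: Blend thermal conductivity = 0.03 + 0.104 = 0.134 W/m*K

0.134 W/m*K


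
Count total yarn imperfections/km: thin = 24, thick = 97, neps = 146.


Formula: Total = thin places + thick places + neps
Total = 24 + 97 + 146
Total = 267 imperfections/km

267 imperfections/km


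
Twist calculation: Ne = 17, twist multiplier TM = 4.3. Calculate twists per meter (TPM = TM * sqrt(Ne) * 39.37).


Formula: TPM = TM * sqrt(Ne) * 39.37
Step 1: sqrt(Ne) = sqrt(17) = 4.1231
Step 2: TM * sqrt(Ne) = 4.3 * 4.1231 = 17.7293
Step 3: TPM = 17.7293 * 39.37 = 698 twists/m

698 twists/m
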